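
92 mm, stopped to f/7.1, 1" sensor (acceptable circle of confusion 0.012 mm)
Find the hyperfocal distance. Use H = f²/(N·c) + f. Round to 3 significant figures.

Hyperfocal distance H = f²/(N·c) + f = 92²/(7.1 × 0.012) + 92 = 8464/0.0852 + 92 ≈ 99434.7 mm ≈ 99.4 m.

99.4 m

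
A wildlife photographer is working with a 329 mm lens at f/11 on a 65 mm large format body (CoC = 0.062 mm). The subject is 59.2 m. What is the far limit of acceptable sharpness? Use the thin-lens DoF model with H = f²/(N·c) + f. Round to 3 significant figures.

Hyperfocal distance H = f²/(N·c) + f = 329²/(11 × 0.062) + 329 = 108241/0.682 + 329 ≈ 159040.1 mm ≈ 159.0 m.
Far limit Df = s·(H − f)/(H − s) = 59200 × (159040.1 − 329) / (159040.1 − 59200) = 59200 × 158711.1 / 99840.1 ≈ 94107 mm ≈ 94.1 m.

94.1 m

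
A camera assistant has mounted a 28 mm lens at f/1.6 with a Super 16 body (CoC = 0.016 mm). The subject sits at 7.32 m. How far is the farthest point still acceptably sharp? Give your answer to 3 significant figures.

Hyperfocal distance H = f²/(N·c) + f = 28²/(1.6 × 0.016) + 28 = 784/0.0256 + 28 ≈ 30653.0 mm ≈ 30.65 m.
Far limit Df = s·(H − f)/(H − s) = 7320 × (30653.0 − 28) / (30653.0 − 7320) = 7320 × 30625.0 / 23333.0 ≈ 9607.6 mm ≈ 9.61 m.

9.61 m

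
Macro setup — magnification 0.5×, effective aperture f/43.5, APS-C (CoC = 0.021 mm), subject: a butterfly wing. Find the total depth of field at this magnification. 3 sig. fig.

At magnification m, DoF ≈ 2·N_eff·c/m² = 2 × 43.5 × 0.021 / 0.5² = 1.827 / 0.25 ≈ 7.31 mm.

7.31 mm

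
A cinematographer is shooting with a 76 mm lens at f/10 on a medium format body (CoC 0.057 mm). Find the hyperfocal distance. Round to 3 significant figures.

Hyperfocal distance H = f²/(N·c) + f = 76²/(10 × 0.057) + 76 = 5776/0.57 + 76 ≈ 10209.3 mm ≈ 10.2 m.

10.2 m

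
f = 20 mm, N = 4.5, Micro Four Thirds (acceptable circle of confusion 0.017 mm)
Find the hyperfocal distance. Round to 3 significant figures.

5.25 m

Hyperfocal distance H = f²/(N·c) + f = 20²/(4.5 × 0.017) + 20 = 400/0.0765 + 20 ≈ 5248.8 mm ≈ 5.25 m.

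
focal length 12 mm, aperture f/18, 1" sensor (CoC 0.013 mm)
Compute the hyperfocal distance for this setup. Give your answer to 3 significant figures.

0.627 m

Hyperfocal distance H = f²/(N·c) + f = 12²/(18 × 0.013) + 12 = 144/0.234 + 12 ≈ 627.4 mm ≈ 0.627 m.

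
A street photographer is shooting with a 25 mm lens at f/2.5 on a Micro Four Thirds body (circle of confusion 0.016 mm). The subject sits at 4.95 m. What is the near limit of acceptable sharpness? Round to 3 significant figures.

Hyperfocal distance H = f²/(N·c) + f = 25²/(2.5 × 0.016) + 25 = 625/0.04 + 25 ≈ 15650.0 mm ≈ 15.65 m.
Near limit Dn = s·(H − f)/(H + s − 2f) = 4950 × (15650.0 − 25) / (15650.0 + 4950 − 2 × 25) = 4950 × 15625.0 / 20550.0 ≈ 3763.7 mm ≈ 3.76 m.

3.76 m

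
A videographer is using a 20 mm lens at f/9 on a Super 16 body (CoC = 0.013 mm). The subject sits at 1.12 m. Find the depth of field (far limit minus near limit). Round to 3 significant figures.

0.804 m

Hyperfocal distance H = f²/(N·c) + f = 20²/(9 × 0.013) + 20 = 400/0.117 + 20 ≈ 3438.8 mm ≈ 3.439 m.
Near limit Dn = s·(H − f)/(H + s − 2f) = 1120 × (3438.8 − 20) / (3438.8 + 1120 − 2 × 20) = 1120 × 3418.8 / 4518.8 ≈ 847.36 mm.
Far limit Df = s·(H − f)/(H − s) = 1120 × (3438.8 − 20) / (3438.8 − 1120) = 1120 × 3418.8 / 2318.8 ≈ 1651.31 mm.
Depth of field = Df − Dn = 1651.31 − 847.36 ≈ 803.95 mm ≈ 0.804 m.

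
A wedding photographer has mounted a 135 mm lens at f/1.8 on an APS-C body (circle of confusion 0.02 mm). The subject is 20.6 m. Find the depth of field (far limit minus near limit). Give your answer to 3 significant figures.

Hyperfocal distance H = f²/(N·c) + f = 135²/(1.8 × 0.02) + 135 = 18225/0.036 + 135 ≈ 506385.0 mm ≈ 506.4 m.
Near limit Dn = s·(H − f)/(H + s − 2f) = 20600 × (506385.0 − 135) / (506385.0 + 20600 − 2 × 135) = 20600 × 506250.0 / 526715.0 ≈ 19799.6 mm.
Far limit Df = s·(H − f)/(H − s) = 20600 × (506385.0 − 135) / (506385.0 − 20600) = 20600 × 506250.0 / 485785.0 ≈ 21467.8 mm.
Depth of field = Df − Dn = 21467.8 − 19799.6 ≈ 1668.2 mm ≈ 1.67 m.

1.67 m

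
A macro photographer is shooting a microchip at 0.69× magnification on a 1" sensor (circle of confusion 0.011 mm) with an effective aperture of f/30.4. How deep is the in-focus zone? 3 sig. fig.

1.40 mm

At magnification m, DoF ≈ 2·N_eff·c/m² = 2 × 30.4 × 0.011 / 0.69² = 0.6688 / 0.4761 ≈ 1.4 mm.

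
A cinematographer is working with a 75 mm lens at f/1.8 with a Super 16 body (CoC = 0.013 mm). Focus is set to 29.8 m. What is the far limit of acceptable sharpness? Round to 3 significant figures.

34.0 m

Hyperfocal distance H = f²/(N·c) + f = 75²/(1.8 × 0.013) + 75 = 5625/0.0234 + 75 ≈ 240459.6 mm ≈ 240.5 m.
Far limit Df = s·(H − f)/(H − s) = 29800 × (240459.6 − 75) / (240459.6 − 29800) = 29800 × 240384.6 / 210659.6 ≈ 34005 mm ≈ 34.0 m.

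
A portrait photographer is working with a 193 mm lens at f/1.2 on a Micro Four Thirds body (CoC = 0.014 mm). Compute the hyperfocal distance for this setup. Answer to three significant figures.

Hyperfocal distance H = f²/(N·c) + f = 193²/(1.2 × 0.014) + 193 = 37249/0.0168 + 193 ≈ 2217395.4 mm ≈ 2220 m.

2220 m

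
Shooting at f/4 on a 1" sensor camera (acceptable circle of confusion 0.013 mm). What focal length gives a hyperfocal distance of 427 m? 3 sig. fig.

149 mm

From H = f²/(N·c) + f, with f ≪ H: f ≈ √(H·N·c) = √(427000 × 4 × 0.013) = √22204 ≈ 149.0 mm.
The +f correction barely moves this — solving exactly, f² + N·c·f − N·c·H = 0 ⇒ f = (−N·c + √((N·c)² + 4·N·c·H))/2 = (−0.052 + √88816)/2 ≈ 148.98 mm, so f ≈ 149 mm.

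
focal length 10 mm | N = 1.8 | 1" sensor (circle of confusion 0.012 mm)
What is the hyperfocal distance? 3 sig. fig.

4.64 m

Hyperfocal distance H = f²/(N·c) + f = 10²/(1.8 × 0.012) + 10 = 100/0.0216 + 10 ≈ 4639.6 mm ≈ 4.64 m.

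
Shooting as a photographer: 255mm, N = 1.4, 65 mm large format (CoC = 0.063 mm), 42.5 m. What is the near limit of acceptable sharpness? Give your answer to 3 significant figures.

Hyperfocal distance H = f²/(N·c) + f = 255²/(1.4 × 0.063) + 255 = 65025/0.0882 + 255 ≈ 737499.9 mm ≈ 737.5 m.
Near limit Dn = s·(H − f)/(H + s − 2f) = 42500 × (737499.9 − 255) / (737499.9 + 42500 − 2 × 255) = 42500 × 737244.9 / 779489.9 ≈ 40197 mm ≈ 40.2 m.

40.2 m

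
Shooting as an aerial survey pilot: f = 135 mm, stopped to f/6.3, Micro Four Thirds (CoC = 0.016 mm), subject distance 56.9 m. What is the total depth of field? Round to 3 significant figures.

39.6 m

Hyperfocal distance H = f²/(N·c) + f = 135²/(6.3 × 0.016) + 135 = 18225/0.1008 + 135 ≈ 180938.6 mm ≈ 180.9 m.
Near limit Dn = s·(H − f)/(H + s − 2f) = 56900 × (180938.6 − 135) / (180938.6 + 56900 − 2 × 135) = 56900 × 180803.6 / 237568.6 ≈ 43304 mm.
Far limit Df = s·(H − f)/(H − s) = 56900 × (180938.6 − 135) / (180938.6 − 56900) = 56900 × 180803.6 / 124038.6 ≈ 82940 mm.
Depth of field = Df − Dn = 82940 − 43304 ≈ 39636 mm ≈ 39.6 m.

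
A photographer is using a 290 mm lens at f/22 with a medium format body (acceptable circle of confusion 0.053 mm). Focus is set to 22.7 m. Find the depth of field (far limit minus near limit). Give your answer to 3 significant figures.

Hyperfocal distance H = f²/(N·c) + f = 290²/(22 × 0.053) + 290 = 84100/1.166 + 290 ≈ 72416.9 mm ≈ 72.42 m.
Near limit Dn = s·(H − f)/(H + s − 2f) = 22700 × (72416.9 − 290) / (72416.9 + 22700 − 2 × 290) = 22700 × 72126.9 / 94536.9 ≈ 17319 mm.
Far limit Df = s·(H − f)/(H − s) = 22700 × (72416.9 − 290) / (72416.9 − 22700) = 22700 × 72126.9 / 49716.9 ≈ 32932 mm.
Depth of field = Df − Dn = 32932 − 17319 ≈ 15613 mm ≈ 15.6 m.

15.6 m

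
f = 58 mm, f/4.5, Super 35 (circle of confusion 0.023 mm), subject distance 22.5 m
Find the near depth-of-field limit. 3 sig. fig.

Hyperfocal distance H = f²/(N·c) + f = 58²/(4.5 × 0.023) + 58 = 3364/0.1035 + 58 ≈ 32560.4 mm ≈ 32.56 m.
Near limit Dn = s·(H − f)/(H + s − 2f) = 22500 × (32560.4 − 58) / (32560.4 + 22500 − 2 × 58) = 22500 × 32502.4 / 54944.4 ≈ 13310 mm ≈ 13.3 m.

13.3 m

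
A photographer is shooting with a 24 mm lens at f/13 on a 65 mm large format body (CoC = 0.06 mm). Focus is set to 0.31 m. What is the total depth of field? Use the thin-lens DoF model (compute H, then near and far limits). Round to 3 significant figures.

Hyperfocal distance H = f²/(N·c) + f = 24²/(13 × 0.06) + 24 = 576/0.78 + 24 ≈ 762.5 mm ≈ 0.762 m.
Near limit Dn = s·(H − f)/(H + s − 2f) = 310 × (762.5 − 24) / (762.5 + 310 − 2 × 24) = 310 × 738.5 / 1024.5 ≈ 223.46 mm.
Far limit Df = s·(H − f)/(H − s) = 310 × (762.5 − 24) / (762.5 − 310) = 310 × 738.5 / 452.5 ≈ 505.95 mm.
Depth of field = Df − Dn = 505.95 − 223.46 ≈ 282.49 mm.

282 mm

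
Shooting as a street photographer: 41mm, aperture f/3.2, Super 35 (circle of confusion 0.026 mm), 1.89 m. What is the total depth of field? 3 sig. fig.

349 mm

Hyperfocal distance H = f²/(N·c) + f = 41²/(3.2 × 0.026) + 41 = 1681/0.0832 + 41 ≈ 20245.3 mm ≈ 20.25 m.
Near limit Dn = s·(H − f)/(H + s − 2f) = 1890 × (20245.3 − 41) / (20245.3 + 1890 − 2 × 41) = 1890 × 20204.3 / 22053.3 ≈ 1731.54 mm.
Far limit Df = s·(H − f)/(H − s) = 1890 × (20245.3 − 41) / (20245.3 − 1890) = 1890 × 20204.3 / 18355.3 ≈ 2080.39 mm.
Depth of field = Df − Dn = 2080.39 − 1731.54 ≈ 348.85 mm.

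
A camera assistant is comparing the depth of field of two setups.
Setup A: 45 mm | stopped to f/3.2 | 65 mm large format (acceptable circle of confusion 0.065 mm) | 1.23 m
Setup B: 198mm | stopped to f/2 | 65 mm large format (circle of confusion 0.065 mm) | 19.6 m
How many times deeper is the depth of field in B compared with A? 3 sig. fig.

8.33

Setup A: H = 45²/(3.2×0.065) + 45 ≈ 9780.6 mm; DoF = Df − Dn = 1400.46 − 1096.53 ≈ 303.93 mm.
Setup B: H = 198²/(2×0.065) + 198 ≈ 301767.2 mm; DoF = Df − Dn = 20947.7 − 18415.2 ≈ 2532.5 mm.
Ratio = 2532.5 / 303.93 ≈ 8.33.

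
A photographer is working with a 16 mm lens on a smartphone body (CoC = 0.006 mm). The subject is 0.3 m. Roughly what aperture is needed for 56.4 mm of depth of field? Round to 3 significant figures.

Write h = H − f = f²/(N·c). The thin-lens limits are Dn = s·h/(h + (s−f)) and Df = s·h/(h − (s−f)), so DoF = Df − Dn = 2·s·(s−f)·h / (h² − (s−f)²).
That is a quadratic in h: DoF·h² − 2·s·(s−f)·h − DoF·(s−f)² = 0 ⇒ h = (s−f)·(s + √(s² + DoF²)) / DoF = 284 × (300 + √(300² + 56.4²)) / 56.4 = 284 × (300 + 305.256) / 56.4 ≈ 3047.7 mm.
Then N = f²/(c·h) = 16² / (0.006 × 3047.7) = 256 / 18.286 ≈ 14.

f/14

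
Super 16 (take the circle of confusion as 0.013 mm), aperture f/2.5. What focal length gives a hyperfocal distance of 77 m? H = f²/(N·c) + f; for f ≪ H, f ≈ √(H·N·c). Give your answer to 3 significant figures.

50.0 mm

From H = f²/(N·c) + f, with f ≪ H: f ≈ √(H·N·c) = √(77000 × 2.5 × 0.013) = √2502.5 ≈ 50.02 mm.
The +f correction barely moves this — solving exactly, f² + N·c·f − N·c·H = 0 ⇒ f = (−N·c + √((N·c)² + 4·N·c·H))/2 = (−0.0325 + √10010)/2 ≈ 50.009 mm, so f ≈ 50.0 mm.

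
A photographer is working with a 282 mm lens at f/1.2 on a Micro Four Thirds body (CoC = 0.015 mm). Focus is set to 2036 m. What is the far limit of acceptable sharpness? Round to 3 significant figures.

3780 m

Hyperfocal distance H = f²/(N·c) + f = 282²/(1.2 × 0.015) + 282 = 79524/0.018 + 282 ≈ 4418282.0 mm ≈ 4418 m.
Far limit Df = s·(H − f)/(H − s) = 2036000 × (4418282.0 − 282) / (4418282.0 − 2036000) = 2036000 × 4418000.0 / 2382282.0 ≈ 3775812 mm ≈ 3780 m.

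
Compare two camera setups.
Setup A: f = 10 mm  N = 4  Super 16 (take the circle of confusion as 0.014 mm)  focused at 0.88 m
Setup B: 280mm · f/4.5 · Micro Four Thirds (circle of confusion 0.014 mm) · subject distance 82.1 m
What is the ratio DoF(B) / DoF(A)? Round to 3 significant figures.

9.64

Setup A: H = 10²/(4×0.014) + 10 ≈ 1795.7 mm; DoF = Df − Dn = 1716.1 − 591.7 ≈ 1124.4 mm.
Setup B: H = 280²/(4.5×0.014) + 280 ≈ 1244724.4 mm; DoF = Df − Dn = 87878 − 77035 ≈ 10843 mm.
Ratio = 10843 / 1124.4 ≈ 9.64.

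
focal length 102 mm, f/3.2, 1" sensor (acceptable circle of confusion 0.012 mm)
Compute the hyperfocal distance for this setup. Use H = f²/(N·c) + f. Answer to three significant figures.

Hyperfocal distance H = f²/(N·c) + f = 102²/(3.2 × 0.012) + 102 = 10404/0.0384 + 102 ≈ 271039.5 mm ≈ 271 m.

271 m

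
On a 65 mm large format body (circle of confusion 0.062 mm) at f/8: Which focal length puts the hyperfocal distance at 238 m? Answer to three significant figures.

From H = f²/(N·c) + f, with f ≪ H: f ≈ √(H·N·c) = √(238000 × 8 × 0.062) = √118048 ≈ 343.6 mm.
Exact: f² + N·c·f − N·c·H = 0 ⇒ f = (−N·c + √((N·c)² + 4·N·c·H))/2 = (−0.496 + √472192)/2 ≈ 343.33 mm ≈ 343 mm.

343 mm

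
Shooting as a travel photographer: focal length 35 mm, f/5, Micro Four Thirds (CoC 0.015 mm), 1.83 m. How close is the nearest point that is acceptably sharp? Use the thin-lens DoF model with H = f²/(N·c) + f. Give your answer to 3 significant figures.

1.65 m

Hyperfocal distance H = f²/(N·c) + f = 35²/(5 × 0.015) + 35 = 1225/0.075 + 35 ≈ 16368.3 mm ≈ 16.37 m.
Near limit Dn = s·(H − f)/(H + s − 2f) = 1830 × (16368.3 − 35) / (16368.3 + 1830 − 2 × 35) = 1830 × 16333.3 / 18128.3 ≈ 1648.8 mm ≈ 1.65 m.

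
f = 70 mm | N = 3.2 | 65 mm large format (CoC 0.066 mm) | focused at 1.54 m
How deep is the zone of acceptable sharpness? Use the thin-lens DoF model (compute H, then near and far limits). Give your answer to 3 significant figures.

Hyperfocal distance H = f²/(N·c) + f = 70²/(3.2 × 0.066) + 70 = 4900/0.2112 + 70 ≈ 23270.8 mm ≈ 23.27 m.
Near limit Dn = s·(H − f)/(H + s − 2f) = 1540 × (23270.8 − 70) / (23270.8 + 1540 − 2 × 70) = 1540 × 23200.8 / 24670.8 ≈ 1448.24 mm.
Far limit Df = s·(H − f)/(H − s) = 1540 × (23270.8 − 70) / (23270.8 − 1540) = 1540 × 23200.8 / 21730.8 ≈ 1644.17 mm.
Depth of field = Df − Dn = 1644.17 − 1448.24 ≈ 195.93 mm.

196 mm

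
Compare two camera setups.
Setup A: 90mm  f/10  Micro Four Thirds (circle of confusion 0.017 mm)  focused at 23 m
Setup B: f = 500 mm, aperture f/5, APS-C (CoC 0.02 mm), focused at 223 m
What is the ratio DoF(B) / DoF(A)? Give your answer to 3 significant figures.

1.39

Setup A: H = 90²/(10×0.017) + 90 ≈ 47737.1 mm; DoF = Df − Dn = 44301 − 15532 ≈ 28769 mm.
Setup B: H = 500²/(5×0.02) + 500 ≈ 2500500.0 mm; DoF = Df − Dn = 244786 − 204775 ≈ 40011 mm.
Ratio = 40011 / 28769 ≈ 1.39.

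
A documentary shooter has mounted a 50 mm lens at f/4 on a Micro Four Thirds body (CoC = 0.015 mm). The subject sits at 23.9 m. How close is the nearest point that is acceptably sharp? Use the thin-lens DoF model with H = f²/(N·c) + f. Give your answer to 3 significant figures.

Hyperfocal distance H = f²/(N·c) + f = 50²/(4 × 0.015) + 50 = 2500/0.06 + 50 ≈ 41716.7 mm ≈ 41.72 m.
Near limit Dn = s·(H − f)/(H + s − 2f) = 23900 × (41716.7 − 50) / (41716.7 + 23900 − 2 × 50) = 23900 × 41666.7 / 65516.7 ≈ 15200 mm ≈ 15.2 m.

15.2 m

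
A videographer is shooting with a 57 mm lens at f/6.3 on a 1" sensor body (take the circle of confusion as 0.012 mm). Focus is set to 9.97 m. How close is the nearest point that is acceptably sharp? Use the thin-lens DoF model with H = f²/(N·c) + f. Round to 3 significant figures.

Hyperfocal distance H = f²/(N·c) + f = 57²/(6.3 × 0.012) + 57 = 3249/0.0756 + 57 ≈ 43033.2 mm ≈ 43.03 m.
Near limit Dn = s·(H − f)/(H + s − 2f) = 9970 × (43033.2 − 57) / (43033.2 + 9970 − 2 × 57) = 9970 × 42976.2 / 52889.2 ≈ 8101.3 mm ≈ 8.10 m.

8.10 m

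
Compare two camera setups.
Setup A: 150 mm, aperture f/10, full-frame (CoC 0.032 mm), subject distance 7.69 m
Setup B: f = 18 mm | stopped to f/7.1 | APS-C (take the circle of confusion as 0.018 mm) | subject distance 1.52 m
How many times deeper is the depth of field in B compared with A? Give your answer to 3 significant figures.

Setup A: H = 150²/(10×0.032) + 150 ≈ 70462.5 mm; DoF = Df − Dn = 8613.7 − 6945.2 ≈ 1668.5 mm.
Setup B: H = 18²/(7.1×0.018) + 18 ≈ 2553.2 mm; DoF = Df − Dn = 3729.7 − 954.5 ≈ 2775.2 mm.
Ratio = 2775.2 / 1668.5 ≈ 1.66.

1.66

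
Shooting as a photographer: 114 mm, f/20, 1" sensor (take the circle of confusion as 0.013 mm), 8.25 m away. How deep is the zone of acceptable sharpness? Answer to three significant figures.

2.76 m

Hyperfocal distance H = f²/(N·c) + f = 114²/(20 × 0.013) + 114 = 12996/0.26 + 114 ≈ 50098.6 mm ≈ 50.10 m.
Near limit Dn = s·(H − f)/(H + s − 2f) = 8250 × (50098.6 − 114) / (50098.6 + 8250 − 2 × 114) = 8250 × 49984.6 / 58120.6 ≈ 7095.1 mm.
Far limit Df = s·(H − f)/(H − s) = 8250 × (50098.6 − 114) / (50098.6 − 8250) = 8250 × 49984.6 / 41848.6 ≈ 9853.9 mm.
Depth of field = Df − Dn = 9853.9 − 7095.1 ≈ 2758.8 mm ≈ 2.76 m.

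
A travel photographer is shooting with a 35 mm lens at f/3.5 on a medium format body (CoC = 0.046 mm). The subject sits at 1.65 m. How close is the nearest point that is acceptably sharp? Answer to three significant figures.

Hyperfocal distance H = f²/(N·c) + f = 35²/(3.5 × 0.046) + 35 = 1225/0.161 + 35 ≈ 7643.7 mm ≈ 7.644 m.
Near limit Dn = s·(H − f)/(H + s − 2f) = 1650 × (7643.7 − 35) / (7643.7 + 1650 − 2 × 35) = 1650 × 7608.7 / 9223.7 ≈ 1361.1 mm ≈ 1.36 m.

1.36 m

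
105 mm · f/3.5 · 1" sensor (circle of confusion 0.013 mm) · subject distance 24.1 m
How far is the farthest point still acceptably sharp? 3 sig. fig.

26.7 m

Hyperfocal distance H = f²/(N·c) + f = 105²/(3.5 × 0.013) + 105 = 11025/0.0455 + 105 ≈ 242412.7 mm ≈ 242.4 m.
Far limit Df = s·(H − f)/(H − s) = 24100 × (242412.7 − 105) / (242412.7 − 24100) = 24100 × 242307.7 / 218312.7 ≈ 26749 mm ≈ 26.7 m.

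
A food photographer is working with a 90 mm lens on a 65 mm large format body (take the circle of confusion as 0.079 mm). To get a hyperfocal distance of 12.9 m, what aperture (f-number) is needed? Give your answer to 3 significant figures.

f/8

Rearrange H = f²/(N·c) + f for N: N = f² / ((H − f)·c).
N = 90² / ((12900 − 90) × 0.079) = 8100 / 1012 ≈ 8.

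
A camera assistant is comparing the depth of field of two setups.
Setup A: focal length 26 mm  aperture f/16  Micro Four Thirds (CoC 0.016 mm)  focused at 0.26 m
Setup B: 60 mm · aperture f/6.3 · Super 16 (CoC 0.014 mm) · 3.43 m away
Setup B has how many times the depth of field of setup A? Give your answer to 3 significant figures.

Setup A: H = 26²/(16×0.016) + 26 ≈ 2666.6 mm; DoF = Df − Dn = 285.280 − 238.836 ≈ 46.444 mm.
Setup B: H = 60²/(6.3×0.014) + 60 ≈ 40876.3 mm; DoF = Df − Dn = 3738.68 − 3168.40 ≈ 570.28 mm.
Ratio = 570.28 / 46.444 ≈ 12.3.

12.3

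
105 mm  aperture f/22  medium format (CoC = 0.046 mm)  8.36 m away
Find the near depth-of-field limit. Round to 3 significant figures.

4.76 m

Hyperfocal distance H = f²/(N·c) + f = 105²/(22 × 0.046) + 105 = 11025/1.012 + 105 ≈ 10999.3 mm ≈ 11.00 m.
Near limit Dn = s·(H − f)/(H + s − 2f) = 8360 × (10999.3 − 105) / (10999.3 + 8360 − 2 × 105) = 8360 × 10894.3 / 19149.3 ≈ 4756.1 mm ≈ 4.76 m.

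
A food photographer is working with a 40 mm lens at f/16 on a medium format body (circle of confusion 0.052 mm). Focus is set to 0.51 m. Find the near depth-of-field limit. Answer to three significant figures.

Hyperfocal distance H = f²/(N·c) + f = 40²/(16 × 0.052) + 40 = 1600/0.832 + 40 ≈ 1963.1 mm ≈ 1.963 m.
Near limit Dn = s·(H − f)/(H + s − 2f) = 510 × (1963.1 − 40) / (1963.1 + 510 − 2 × 40) = 510 × 1923.1 / 2393.1 ≈ 409.84 mm.

410 mm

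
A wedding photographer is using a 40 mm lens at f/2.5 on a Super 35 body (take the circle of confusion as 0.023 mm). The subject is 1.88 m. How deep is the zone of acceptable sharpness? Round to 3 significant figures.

Hyperfocal distance H = f²/(N·c) + f = 40²/(2.5 × 0.023) + 40 = 1600/0.0575 + 40 ≈ 27866.1 mm ≈ 27.87 m.
Near limit Dn = s·(H − f)/(H + s − 2f) = 1880 × (27866.1 − 40) / (27866.1 + 1880 − 2 × 40) = 1880 × 27826.1 / 29666.1 ≈ 1763.40 mm.
Far limit Df = s·(H − f)/(H − s) = 1880 × (27866.1 − 40) / (27866.1 − 1880) = 1880 × 27826.1 / 25986.1 ≈ 2013.12 mm.
Depth of field = Df − Dn = 2013.12 − 1763.40 ≈ 249.72 mm.

250 mm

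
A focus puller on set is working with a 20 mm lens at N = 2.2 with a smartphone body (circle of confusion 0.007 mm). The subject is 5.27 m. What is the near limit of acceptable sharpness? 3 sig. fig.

4.38 m

Hyperfocal distance H = f²/(N·c) + f = 20²/(2.2 × 0.007) + 20 = 400/0.0154 + 20 ≈ 25994.0 mm ≈ 25.99 m.
Near limit Dn = s·(H − f)/(H + s − 2f) = 5270 × (25994.0 − 20) / (25994.0 + 5270 − 2 × 20) = 5270 × 25974.0 / 31224.0 ≈ 4383.9 mm ≈ 4.38 m.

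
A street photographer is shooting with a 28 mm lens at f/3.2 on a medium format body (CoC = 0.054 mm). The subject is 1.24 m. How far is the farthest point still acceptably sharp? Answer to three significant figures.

Hyperfocal distance H = f²/(N·c) + f = 28²/(3.2 × 0.054) + 28 = 784/0.1728 + 28 ≈ 4565.0 mm ≈ 4.565 m.
Far limit Df = s·(H − f)/(H − s) = 1240 × (4565.0 − 28) / (4565.0 − 1240) = 1240 × 4537.0 / 3325.0 ≈ 1692.0 mm ≈ 1.69 m.

1.69 m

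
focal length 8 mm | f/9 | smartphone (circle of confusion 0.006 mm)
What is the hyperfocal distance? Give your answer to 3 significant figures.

Hyperfocal distance H = f²/(N·c) + f = 8²/(9 × 0.006) + 8 = 64/0.054 + 8 ≈ 1193.2 mm ≈ 1.19 m.

1.19 m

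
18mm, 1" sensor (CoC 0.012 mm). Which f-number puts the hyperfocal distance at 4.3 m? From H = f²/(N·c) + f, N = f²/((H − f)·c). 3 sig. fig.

f/6.31

Rearrange H = f²/(N·c) + f for N: N = f² / ((H − f)·c).
N = 18² / ((4300 − 18) × 0.012) = 324 / 51.38 ≈ 6.31.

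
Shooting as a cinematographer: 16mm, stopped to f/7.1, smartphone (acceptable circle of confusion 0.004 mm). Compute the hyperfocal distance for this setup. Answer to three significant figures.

Hyperfocal distance H = f²/(N·c) + f = 16²/(7.1 × 0.004) + 16 = 256/0.0284 + 16 ≈ 9030.1 mm ≈ 9.03 m.

9.03 m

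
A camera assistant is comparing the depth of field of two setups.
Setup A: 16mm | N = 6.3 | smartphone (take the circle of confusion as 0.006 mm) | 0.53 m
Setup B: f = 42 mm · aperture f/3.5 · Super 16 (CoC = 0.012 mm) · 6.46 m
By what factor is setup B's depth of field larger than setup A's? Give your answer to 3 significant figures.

25.0

Setup A: H = 16²/(6.3×0.006) + 16 ≈ 6788.5 mm; DoF = Df − Dn = 573.528 − 492.613 ≈ 80.915 mm.
Setup B: H = 42²/(3.5×0.012) + 42 ≈ 42042.0 mm; DoF = Df − Dn = 7625.2 − 5603.7 ≈ 2021.5 mm.
Ratio = 2021.5 / 80.915 ≈ 25.0.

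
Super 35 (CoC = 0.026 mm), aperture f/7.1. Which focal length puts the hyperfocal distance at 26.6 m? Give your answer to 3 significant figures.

From H = f²/(N·c) + f, with f ≪ H: f ≈ √(H·N·c) = √(26600 × 7.1 × 0.026) = √4910.4 ≈ 70.07 mm.
Exact: f² + N·c·f − N·c·H = 0 ⇒ f = (−N·c + √((N·c)² + 4·N·c·H))/2 = (−0.1846 + √19641)/2 ≈ 69.982 mm ≈ 70.0 mm.

70.0 mm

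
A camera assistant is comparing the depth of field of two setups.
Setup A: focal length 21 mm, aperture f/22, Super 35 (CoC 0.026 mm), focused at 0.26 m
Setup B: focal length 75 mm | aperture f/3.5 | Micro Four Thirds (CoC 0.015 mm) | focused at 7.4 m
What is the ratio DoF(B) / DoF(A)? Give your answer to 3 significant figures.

5.70

Setup A: H = 21²/(22×0.026) + 21 ≈ 792.0 mm; DoF = Df − Dn = 376.81 − 198.47 ≈ 178.34 mm.
Setup B: H = 75²/(3.5×0.015) + 75 ≈ 107217.9 mm; DoF = Df − Dn = 7943.0 − 6926.5 ≈ 1016.5 mm.
Ratio = 1016.5 / 178.34 ≈ 5.70.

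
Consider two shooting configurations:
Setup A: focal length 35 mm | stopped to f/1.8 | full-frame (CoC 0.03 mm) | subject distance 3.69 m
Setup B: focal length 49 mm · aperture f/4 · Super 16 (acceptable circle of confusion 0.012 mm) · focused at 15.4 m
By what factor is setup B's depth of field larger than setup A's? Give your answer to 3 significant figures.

Setup A: H = 35²/(1.8×0.03) + 35 ≈ 22720.2 mm; DoF = Df − Dn = 4398.7 − 3178.0 ≈ 1220.7 mm.
Setup B: H = 49²/(4×0.012) + 49 ≈ 50069.8 mm; DoF = Df − Dn = 22219 − 11784 ≈ 10435 mm.
Ratio = 10435 / 1220.7 ≈ 8.55.

8.55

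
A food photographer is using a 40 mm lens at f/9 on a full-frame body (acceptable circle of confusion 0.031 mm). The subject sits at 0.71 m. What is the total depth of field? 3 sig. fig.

Hyperfocal distance H = f²/(N·c) + f = 40²/(9 × 0.031) + 40 = 1600/0.279 + 40 ≈ 5774.8 mm ≈ 5.775 m.
Near limit Dn = s·(H − f)/(H + s − 2f) = 710 × (5774.8 − 40) / (5774.8 + 710 − 2 × 40) = 710 × 5734.8 / 6404.8 ≈ 635.73 mm.
Far limit Df = s·(H − f)/(H − s) = 710 × (5774.8 − 40) / (5774.8 − 710) = 710 × 5734.8 / 5064.8 ≈ 803.92 mm.
Depth of field = Df − Dn = 803.92 − 635.73 ≈ 168.19 mm.

168 mm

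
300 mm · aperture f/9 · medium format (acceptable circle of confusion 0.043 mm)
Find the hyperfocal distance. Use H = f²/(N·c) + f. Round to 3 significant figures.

233 m

Hyperfocal distance H = f²/(N·c) + f = 300²/(9 × 0.043) + 300 = 90000/0.387 + 300 ≈ 232858.1 mm ≈ 233 m.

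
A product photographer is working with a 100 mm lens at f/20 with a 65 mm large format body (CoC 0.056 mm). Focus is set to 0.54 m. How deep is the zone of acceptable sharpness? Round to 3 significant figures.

Hyperfocal distance H = f²/(N·c) + f = 100²/(20 × 0.056) + 100 = 10000/1.12 + 100 ≈ 9028.6 mm ≈ 9.029 m.
Near limit Dn = s·(H − f)/(H + s − 2f) = 540 × (9028.6 − 100) / (9028.6 + 540 − 2 × 100) = 540 × 8928.6 / 9368.6 ≈ 514.639 mm.
Far limit Df = s·(H − f)/(H − s) = 540 × (9028.6 − 100) / (9028.6 − 540) = 540 × 8928.6 / 8488.6 ≈ 567.991 mm.
Depth of field = Df − Dn = 567.991 − 514.639 ≈ 53.352 mm.

53.4 mm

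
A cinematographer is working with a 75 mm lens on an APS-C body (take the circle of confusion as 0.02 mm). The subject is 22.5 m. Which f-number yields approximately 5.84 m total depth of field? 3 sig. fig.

f/1.60

Write h = H − f = f²/(N·c). The thin-lens limits are Dn = s·h/(h + (s−f)) and Df = s·h/(h − (s−f)), so DoF = Df − Dn = 2·s·(s−f)·h / (h² − (s−f)²).
That is a quadratic in h: DoF·h² − 2·s·(s−f)·h − DoF·(s−f)² = 0 ⇒ h = (s−f)·(s + √(s² + DoF²)) / DoF = 22425 × (22500 + √(22500² + 5840²)) / 5840 = 22425 × (22500 + 23245.6) / 5840 ≈ 175658 mm.
Then N = f²/(c·h) = 75² / (0.02 × 175658) = 5625 / 3513.2 ≈ 1.60.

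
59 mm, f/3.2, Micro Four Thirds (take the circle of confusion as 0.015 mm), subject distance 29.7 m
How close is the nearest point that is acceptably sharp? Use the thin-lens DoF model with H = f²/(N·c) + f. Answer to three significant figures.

21.1 m

Hyperfocal distance H = f²/(N·c) + f = 59²/(3.2 × 0.015) + 59 = 3481/0.048 + 59 ≈ 72579.8 mm ≈ 72.58 m.
Near limit Dn = s·(H − f)/(H + s − 2f) = 29700 × (72579.8 − 59) / (72579.8 + 29700 − 2 × 59) = 29700 × 72520.8 / 102161.8 ≈ 21083 mm ≈ 21.1 m.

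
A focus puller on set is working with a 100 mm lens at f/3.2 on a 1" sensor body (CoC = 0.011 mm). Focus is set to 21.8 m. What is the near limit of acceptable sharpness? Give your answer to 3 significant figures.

20.3 m

Hyperfocal distance H = f²/(N·c) + f = 100²/(3.2 × 0.011) + 100 = 10000/0.0352 + 100 ≈ 284190.9 mm ≈ 284.2 m.
Near limit Dn = s·(H − f)/(H + s − 2f) = 21800 × (284190.9 − 100) / (284190.9 + 21800 − 2 × 100) = 21800 × 284090.9 / 305790.9 ≈ 20253 mm ≈ 20.3 m.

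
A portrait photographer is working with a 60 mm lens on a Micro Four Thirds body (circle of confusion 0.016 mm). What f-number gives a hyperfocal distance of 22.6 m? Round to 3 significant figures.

f/9.98

Rearrange H = f²/(N·c) + f for N: N = f² / ((H − f)·c).
N = 60² / ((22600 − 60) × 0.016) = 3600 / 360.6 ≈ 9.98.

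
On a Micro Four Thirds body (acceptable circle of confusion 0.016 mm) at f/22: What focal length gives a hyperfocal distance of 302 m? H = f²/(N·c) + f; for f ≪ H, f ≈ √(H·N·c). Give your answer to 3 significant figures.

From H = f²/(N·c) + f, with f ≪ H: f ≈ √(H·N·c) = √(302000 × 22 × 0.016) = √106304 ≈ 326.0 mm.
The +f correction barely moves this — solving exactly, f² + N·c·f − N·c·H = 0 ⇒ f = (−N·c + √((N·c)² + 4·N·c·H))/2 = (−0.352 + √425216)/2 ≈ 325.87 mm, so f ≈ 326 mm.

326 mm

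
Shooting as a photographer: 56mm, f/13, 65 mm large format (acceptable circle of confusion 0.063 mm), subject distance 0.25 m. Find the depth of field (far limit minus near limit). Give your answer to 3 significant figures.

Hyperfocal distance H = f²/(N·c) + f = 56²/(13 × 0.063) + 56 = 3136/0.819 + 56 ≈ 3885.1 mm ≈ 3.885 m.
Near limit Dn = s·(H − f)/(H + s − 2f) = 250 × (3885.1 − 56) / (3885.1 + 250 − 2 × 56) = 250 × 3829.1 / 4023.1 ≈ 237.944 mm.
Far limit Df = s·(H − f)/(H − s) = 250 × (3885.1 − 56) / (3885.1 − 250) = 250 × 3829.1 / 3635.1 ≈ 263.342 mm.
Depth of field = Df − Dn = 263.342 − 237.944 ≈ 25.398 mm.

25.4 mm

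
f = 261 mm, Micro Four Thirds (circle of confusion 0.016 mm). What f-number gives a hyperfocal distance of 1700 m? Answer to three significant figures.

Rearrange H = f²/(N·c) + f for N: N = f² / ((H − f)·c).
N = 261² / ((1700000 − 261) × 0.016) = 68121 / 27196 ≈ 2.50.

f/2.50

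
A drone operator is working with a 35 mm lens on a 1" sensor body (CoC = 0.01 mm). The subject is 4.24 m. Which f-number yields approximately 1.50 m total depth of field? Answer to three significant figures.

Write h = H − f = f²/(N·c). The thin-lens limits are Dn = s·h/(h + (s−f)) and Df = s·h/(h − (s−f)), so DoF = Df − Dn = 2·s·(s−f)·h / (h² − (s−f)²).
That is a quadratic in h: DoF·h² − 2·s·(s−f)·h − DoF·(s−f)² = 0 ⇒ h = (s−f)·(s + √(s² + DoF²)) / DoF = 4205 × (4240 + √(4240² + 1500²)) / 1500 = 4205 × (4240 + 4497.51) / 1500 ≈ 24494 mm.
Then N = f²/(c·h) = 35² / (0.01 × 24494) = 1225 / 244.94 ≈ 5.

f/5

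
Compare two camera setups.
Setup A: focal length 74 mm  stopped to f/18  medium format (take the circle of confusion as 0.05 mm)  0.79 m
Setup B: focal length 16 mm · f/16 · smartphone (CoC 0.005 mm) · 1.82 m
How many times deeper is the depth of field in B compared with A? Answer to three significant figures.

Setup A: H = 74²/(18×0.05) + 74 ≈ 6158.4 mm; DoF = Df − Dn = 895.36 − 706.82 ≈ 188.54 mm.
Setup B: H = 16²/(16×0.005) + 16 ≈ 3216.0 mm; DoF = Df − Dn = 4171.9 − 1163.9 ≈ 3008.0 mm.
Ratio = 3008.0 / 188.54 ≈ 16.0.

16.0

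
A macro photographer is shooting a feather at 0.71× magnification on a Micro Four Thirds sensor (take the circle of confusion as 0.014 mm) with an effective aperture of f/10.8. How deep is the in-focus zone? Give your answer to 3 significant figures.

At magnification m, DoF ≈ 2·N_eff·c/m² = 2 × 10.8 × 0.014 / 0.71² = 0.3024 / 0.5041 ≈ 0.6 mm.

0.600 mm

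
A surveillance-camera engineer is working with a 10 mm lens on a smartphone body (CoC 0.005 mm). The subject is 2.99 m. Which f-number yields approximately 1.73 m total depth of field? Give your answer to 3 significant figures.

Write h = H − f = f²/(N·c). The thin-lens limits are Dn = s·h/(h + (s−f)) and Df = s·h/(h − (s−f)), so DoF = Df − Dn = 2·s·(s−f)·h / (h² − (s−f)²).
That is a quadratic in h: DoF·h² − 2·s·(s−f)·h − DoF·(s−f)² = 0 ⇒ h = (s−f)·(s + √(s² + DoF²)) / DoF = 2980 × (2990 + √(2990² + 1730²)) / 1730 = 2980 × (2990 + 3454.42) / 1730 ≈ 11101 mm.
Then N = f²/(c·h) = 10² / (0.005 × 11101) = 100 / 55.504 ≈ 1.80.

f/1.80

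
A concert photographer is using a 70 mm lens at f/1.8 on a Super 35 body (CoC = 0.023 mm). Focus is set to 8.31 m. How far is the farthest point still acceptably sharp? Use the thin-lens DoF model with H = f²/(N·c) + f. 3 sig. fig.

8.93 m

Hyperfocal distance H = f²/(N·c) + f = 70²/(1.8 × 0.023) + 70 = 4900/0.0414 + 70 ≈ 118427.5 mm ≈ 118.4 m.
Far limit Df = s·(H − f)/(H − s) = 8310 × (118427.5 − 70) / (118427.5 − 8310) = 8310 × 118357.5 / 110117.5 ≈ 8931.8 mm ≈ 8.93 m.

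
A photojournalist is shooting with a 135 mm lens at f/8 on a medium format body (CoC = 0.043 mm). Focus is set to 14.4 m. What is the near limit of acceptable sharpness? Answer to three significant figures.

11.3 m

Hyperfocal distance H = f²/(N·c) + f = 135²/(8 × 0.043) + 135 = 18225/0.344 + 135 ≈ 53114.7 mm ≈ 53.11 m.
Near limit Dn = s·(H − f)/(H + s − 2f) = 14400 × (53114.7 − 135) / (53114.7 + 14400 − 2 × 135) = 14400 × 52979.7 / 67244.7 ≈ 11345 mm ≈ 11.3 m.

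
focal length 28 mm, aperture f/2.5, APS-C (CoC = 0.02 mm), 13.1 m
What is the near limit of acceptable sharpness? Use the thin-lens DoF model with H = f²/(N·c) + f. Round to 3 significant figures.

Hyperfocal distance H = f²/(N·c) + f = 28²/(2.5 × 0.02) + 28 = 784/0.05 + 28 ≈ 15708.0 mm ≈ 15.71 m.
Near limit Dn = s·(H − f)/(H + s − 2f) = 13100 × (15708.0 − 28) / (15708.0 + 13100 − 2 × 28) = 13100 × 15680.0 / 28752.0 ≈ 7144.1 mm ≈ 7.14 m.

7.14 m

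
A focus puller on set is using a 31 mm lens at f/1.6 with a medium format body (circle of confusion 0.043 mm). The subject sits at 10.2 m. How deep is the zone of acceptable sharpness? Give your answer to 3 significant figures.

31.6 m

Hyperfocal distance H = f²/(N·c) + f = 31²/(1.6 × 0.043) + 31 = 961/0.0688 + 31 ≈ 13999.0 mm ≈ 14.00 m.
Near limit Dn = s·(H − f)/(H + s − 2f) = 10200 × (13999.0 − 31) / (13999.0 + 10200 − 2 × 31) = 10200 × 13968.0 / 24137.0 ≈ 5903 mm.
Far limit Df = s·(H − f)/(H − s) = 10200 × (13999.0 − 31) / (13999.0 − 10200) = 10200 × 13968.0 / 3799.0 ≈ 37503 mm.
Depth of field = Df − Dn = 37503 − 5903 ≈ 31600 mm ≈ 31.6 m.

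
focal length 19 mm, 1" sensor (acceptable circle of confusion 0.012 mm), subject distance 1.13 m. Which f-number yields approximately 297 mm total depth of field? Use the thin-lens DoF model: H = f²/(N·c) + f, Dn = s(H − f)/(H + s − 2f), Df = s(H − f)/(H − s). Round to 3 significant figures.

f/3.50

Write h = H − f = f²/(N·c). The thin-lens limits are Dn = s·h/(h + (s−f)) and Df = s·h/(h − (s−f)), so DoF = Df − Dn = 2·s·(s−f)·h / (h² − (s−f)²).
That is a quadratic in h: DoF·h² − 2·s·(s−f)·h − DoF·(s−f)² = 0 ⇒ h = (s−f)·(s + √(s² + DoF²)) / DoF = 1111 × (1130 + √(1130² + 297²)) / 297 = 1111 × (1130 + 1168.38) / 297 ≈ 8597.6 mm.
Then N = f²/(c·h) = 19² / (0.012 × 8597.6) = 361 / 103.17 ≈ 3.50.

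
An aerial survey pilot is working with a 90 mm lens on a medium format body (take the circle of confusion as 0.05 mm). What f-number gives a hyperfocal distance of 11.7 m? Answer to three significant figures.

Rearrange H = f²/(N·c) + f for N: N = f² / ((H − f)·c).
N = 90² / ((11700 − 90) × 0.05) = 8100 / 580.5 ≈ 14.

f/14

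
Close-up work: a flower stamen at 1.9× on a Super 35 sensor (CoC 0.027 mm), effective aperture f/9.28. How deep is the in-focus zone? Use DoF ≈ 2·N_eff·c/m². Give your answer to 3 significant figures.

0.139 mm

At magnification m, DoF ≈ 2·N_eff·c/m² = 2 × 9.28 × 0.027 / 1.9² = 0.5011 / 3.61 ≈ 0.139 mm.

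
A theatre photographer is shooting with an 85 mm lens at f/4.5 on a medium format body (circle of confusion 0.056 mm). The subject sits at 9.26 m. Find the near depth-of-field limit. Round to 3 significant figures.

Hyperfocal distance H = f²/(N·c) + f = 85²/(4.5 × 0.056) + 85 = 7225/0.252 + 85 ≈ 28755.6 mm ≈ 28.76 m.
Near limit Dn = s·(H − f)/(H + s − 2f) = 9260 × (28755.6 − 85) / (28755.6 + 9260 − 2 × 85) = 9260 × 28670.6 / 37845.6 ≈ 7015.1 mm ≈ 7.02 m.

7.02 m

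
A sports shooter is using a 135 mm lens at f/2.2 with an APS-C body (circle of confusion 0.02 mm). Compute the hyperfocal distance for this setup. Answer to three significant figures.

Hyperfocal distance H = f²/(N·c) + f = 135²/(2.2 × 0.02) + 135 = 18225/0.044 + 135 ≈ 414339.5 mm ≈ 414 m.

414 m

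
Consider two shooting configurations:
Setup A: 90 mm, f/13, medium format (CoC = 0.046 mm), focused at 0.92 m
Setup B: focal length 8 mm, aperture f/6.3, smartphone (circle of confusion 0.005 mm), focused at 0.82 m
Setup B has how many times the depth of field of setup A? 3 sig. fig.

6.89

Setup A: H = 90²/(13×0.046) + 90 ≈ 13635.2 mm; DoF = Df − Dn = 980.05 − 866.88 ≈ 113.17 mm.
Setup B: H = 8²/(6.3×0.005) + 8 ≈ 2039.7 mm; DoF = Df − Dn = 1365.88 − 585.86 ≈ 780.02 mm.
Ratio = 780.02 / 113.17 ≈ 6.89.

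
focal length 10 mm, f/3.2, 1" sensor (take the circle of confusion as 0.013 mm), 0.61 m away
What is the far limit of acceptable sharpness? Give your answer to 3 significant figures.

0.813 m

Hyperfocal distance H = f²/(N·c) + f = 10²/(3.2 × 0.013) + 10 = 100/0.0416 + 10 ≈ 2413.8 mm ≈ 2.414 m.
Far limit Df = s·(H − f)/(H − s) = 610 × (2413.8 − 10) / (2413.8 − 610) = 610 × 2403.8 / 1803.8 ≈ 812.90 mm ≈ 0.813 m.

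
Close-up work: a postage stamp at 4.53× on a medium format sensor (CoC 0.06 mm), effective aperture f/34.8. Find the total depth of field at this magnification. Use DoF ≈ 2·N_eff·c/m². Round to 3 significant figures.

At magnification m, DoF ≈ 2·N_eff·c/m² = 2 × 34.8 × 0.06 / 4.53² = 4.176 / 20.52 ≈ 0.203 mm.

0.203 mm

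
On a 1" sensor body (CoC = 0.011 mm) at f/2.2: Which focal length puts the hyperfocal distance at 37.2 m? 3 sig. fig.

30.0 mm

From H = f²/(N·c) + f, with f ≪ H: f ≈ √(H·N·c) = √(37200 × 2.2 × 0.011) = √900.24 ≈ 30.00 mm.
The +f correction barely moves this — solving exactly, f² + N·c·f − N·c·H = 0 ⇒ f = (−N·c + √((N·c)² + 4·N·c·H))/2 = (−0.0242 + √3601.0)/2 ≈ 29.992 mm, so f ≈ 30.0 mm.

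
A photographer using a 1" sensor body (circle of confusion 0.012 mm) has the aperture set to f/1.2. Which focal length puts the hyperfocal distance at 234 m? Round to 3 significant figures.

58.0 mm

From H = f²/(N·c) + f, with f ≪ H: f ≈ √(H·N·c) = √(234000 × 1.2 × 0.012) = √3369.6 ≈ 58.05 mm.
Exact: f² + N·c·f − N·c·H = 0 ⇒ f = (−N·c + √((N·c)² + 4·N·c·H))/2 = (−0.0144 + √13478)/2 ≈ 58.041 mm ≈ 58.0 mm.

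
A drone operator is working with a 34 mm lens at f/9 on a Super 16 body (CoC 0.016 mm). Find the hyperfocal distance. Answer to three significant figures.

8.06 m

Hyperfocal distance H = f²/(N·c) + f = 34²/(9 × 0.016) + 34 = 1156/0.144 + 34 ≈ 8061.8 mm ≈ 8.06 m.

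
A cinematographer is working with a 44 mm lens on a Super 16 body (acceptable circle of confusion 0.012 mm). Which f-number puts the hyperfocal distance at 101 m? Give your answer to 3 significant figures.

f/1.60

Rearrange H = f²/(N·c) + f for N: N = f² / ((H − f)·c).
N = 44² / ((101000 − 44) × 0.012) = 1936 / 1211 ≈ 1.60.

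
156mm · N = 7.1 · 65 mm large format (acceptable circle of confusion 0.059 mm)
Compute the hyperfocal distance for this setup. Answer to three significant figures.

Hyperfocal distance H = f²/(N·c) + f = 156²/(7.1 × 0.059) + 156 = 24336/0.4189 + 156 ≈ 58251.0 mm ≈ 58.3 m.

58.3 m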